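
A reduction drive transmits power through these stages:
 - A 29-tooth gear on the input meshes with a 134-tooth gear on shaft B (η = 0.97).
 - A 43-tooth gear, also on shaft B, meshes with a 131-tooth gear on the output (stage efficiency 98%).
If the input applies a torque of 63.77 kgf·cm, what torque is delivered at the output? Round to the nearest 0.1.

After the gear mesh (134/29): 63.77 × 4.6207 × 0.97 = 285.82 kgf·cm
After the gear mesh (131/43): 285.82 × 3.0465 × 0.98 = 853.34 kgf·cm

853.3 kgf·cm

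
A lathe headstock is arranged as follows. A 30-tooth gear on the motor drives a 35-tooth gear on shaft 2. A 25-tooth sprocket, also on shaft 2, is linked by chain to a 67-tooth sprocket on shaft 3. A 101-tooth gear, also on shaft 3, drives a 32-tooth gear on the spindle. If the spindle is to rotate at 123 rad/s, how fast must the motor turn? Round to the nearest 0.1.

121.8 rad/s

Overall ratio R = 1.1667 × 2.68 × 0.31683 = 0.99063.
Required input speed = output speed × R = 123 × 0.99063 = 121.85 rad/s.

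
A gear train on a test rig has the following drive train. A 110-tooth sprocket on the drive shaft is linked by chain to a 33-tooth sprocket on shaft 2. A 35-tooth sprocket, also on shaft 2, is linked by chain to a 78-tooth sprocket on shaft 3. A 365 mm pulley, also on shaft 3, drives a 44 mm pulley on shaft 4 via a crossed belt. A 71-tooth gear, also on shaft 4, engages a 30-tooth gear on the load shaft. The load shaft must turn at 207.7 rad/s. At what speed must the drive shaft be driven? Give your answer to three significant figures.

Overall ratio R = 0.3 × 2.2286 × 0.12055 × 0.42254 = 0.034054.
Required input speed = output speed × R = 207.7 × 0.034054 = 7.0731 rad/s.

7.07 rad/s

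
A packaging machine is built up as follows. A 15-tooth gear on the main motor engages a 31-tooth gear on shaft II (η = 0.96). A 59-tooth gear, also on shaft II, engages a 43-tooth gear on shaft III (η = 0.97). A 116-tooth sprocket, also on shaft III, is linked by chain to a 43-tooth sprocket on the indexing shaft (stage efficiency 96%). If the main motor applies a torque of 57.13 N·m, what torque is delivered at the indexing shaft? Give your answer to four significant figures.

Gear mesh: ratio = 31/15 = 2.0667; torque at shaft II = 57.13 × 2.0667 × 0.96 = 113.35 N·m.
Gear mesh: ratio = 43/59 = 0.72881; torque at shaft III = 113.35 × 0.72881 × 0.97 = 80.13 N·m.
Chain: ratio = 43/116 = 0.37069; torque at the indexing shaft = 80.13 × 0.37069 × 0.96 = 28.515 N·m.

28.52 N·m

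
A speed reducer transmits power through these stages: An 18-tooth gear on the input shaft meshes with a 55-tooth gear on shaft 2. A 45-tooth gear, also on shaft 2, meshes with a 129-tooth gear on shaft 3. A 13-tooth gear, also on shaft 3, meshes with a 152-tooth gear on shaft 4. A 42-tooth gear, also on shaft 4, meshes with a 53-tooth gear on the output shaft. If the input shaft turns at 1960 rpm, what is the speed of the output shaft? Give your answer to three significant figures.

15.2 rpm

Gear mesh: ratio = 55/18 = 3.0556, so shaft 2 turns at 1960 / 3.0556 = 641.45 rpm.
Gear mesh: ratio = 129/45 = 2.8667, so shaft 3 turns at 641.45 / 2.8667 = 223.76 rpm.
Gear mesh: ratio = 152/13 = 11.692, so shaft 4 turns at 223.76 / 11.692 = 19.138 rpm.
Gear mesh: ratio = 53/42 = 1.2619, so the output shaft turns at 19.138 / 1.2619 = 15.166 rpm.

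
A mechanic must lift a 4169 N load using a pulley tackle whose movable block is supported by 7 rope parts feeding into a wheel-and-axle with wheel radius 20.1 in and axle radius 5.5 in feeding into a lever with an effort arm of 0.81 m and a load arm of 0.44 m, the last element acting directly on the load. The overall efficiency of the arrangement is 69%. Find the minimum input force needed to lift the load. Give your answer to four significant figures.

128.3 N

Block-and-tackle MA = number of supporting rope parts = 7.
Wheel-and-axle MA = R/r = 20.1/5.5 = 3.6545.
Lever MA = effort arm / load arm = 0.81/0.44 = 1.8409.
Combined ideal MA = 7 × 3.6545 × 1.8409 = 47.094.
Actual MA = 47.094 × 0.69 = 32.495.
Effort = load / actual MA = 4169 / 32.495 = 128.3 N.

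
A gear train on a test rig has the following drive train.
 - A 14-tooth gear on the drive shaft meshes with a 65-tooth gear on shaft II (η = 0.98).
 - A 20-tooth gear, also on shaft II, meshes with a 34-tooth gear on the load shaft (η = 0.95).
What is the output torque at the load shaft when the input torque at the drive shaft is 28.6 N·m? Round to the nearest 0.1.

Gear mesh: ratio = 65/14 = 4.6429; torque at shaft II = 28.6 × 4.6429 × 0.98 = 130.13 N·m.
Gear mesh: ratio = 34/20 = 1.7; torque at the load shaft = 130.13 × 1.7 × 0.95 = 210.16 N·m.

210.2 N·m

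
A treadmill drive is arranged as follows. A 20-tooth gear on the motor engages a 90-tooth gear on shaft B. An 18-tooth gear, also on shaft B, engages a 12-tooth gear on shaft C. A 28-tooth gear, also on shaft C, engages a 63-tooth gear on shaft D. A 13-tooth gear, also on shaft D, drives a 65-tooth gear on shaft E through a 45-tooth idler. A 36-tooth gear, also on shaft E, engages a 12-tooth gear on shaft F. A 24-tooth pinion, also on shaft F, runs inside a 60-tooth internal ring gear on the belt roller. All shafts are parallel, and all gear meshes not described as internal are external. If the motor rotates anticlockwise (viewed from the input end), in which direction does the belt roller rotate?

anticlockwise

the motor → shaft B: external mesh, 1 reversal → CW.
shaft B → shaft C: external mesh, 1 reversal → CCW.
shaft C → shaft D: external mesh, 1 reversal → CW.
shaft D → shaft E: driver → idler → driven is 2 external meshes, 2 reversals → CW.
shaft E → shaft F: external mesh, 1 reversal → CCW.
shaft F → the belt roller: internal mesh, same direction → CCW.
6 reversals in total — an even number — so the belt roller turns the same way as the motor.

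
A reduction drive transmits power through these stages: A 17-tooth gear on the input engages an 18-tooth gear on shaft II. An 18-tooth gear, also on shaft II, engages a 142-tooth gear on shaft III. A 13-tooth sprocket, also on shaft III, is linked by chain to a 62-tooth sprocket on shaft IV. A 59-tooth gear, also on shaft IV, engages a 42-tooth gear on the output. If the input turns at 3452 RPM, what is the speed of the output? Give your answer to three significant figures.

122 RPM

Gear mesh: ratio = 18/17 = 1.0588, so shaft II turns at 3452 / 1.0588 = 3260.2 RPM.
Gear mesh: ratio = 142/18 = 7.8889, so shaft III turns at 3260.2 / 7.8889 = 413.27 RPM.
Chain: ratio = 62/13 = 4.7692, so shaft IV turns at 413.27 / 4.7692 = 86.653 RPM.
Gear mesh: ratio = 42/59 = 0.71186, so the output turns at 86.653 / 0.71186 = 121.73 RPM.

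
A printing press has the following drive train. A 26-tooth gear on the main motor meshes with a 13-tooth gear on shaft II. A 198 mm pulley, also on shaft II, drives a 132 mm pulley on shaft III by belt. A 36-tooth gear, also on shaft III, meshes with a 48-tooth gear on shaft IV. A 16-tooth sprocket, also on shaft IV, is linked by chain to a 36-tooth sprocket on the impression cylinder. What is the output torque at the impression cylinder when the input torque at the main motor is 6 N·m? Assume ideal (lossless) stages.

After the gear mesh (13/26): 6 × 0.5 = 3 N·m
After the belt (132/198): 3 × 0.66667 = 2 N·m
After the gear mesh (48/36): 2 × 1.3333 = 2.6667 N·m
After the chain (36/16): 2.6667 × 2.25 = 6 N·m

6 N·m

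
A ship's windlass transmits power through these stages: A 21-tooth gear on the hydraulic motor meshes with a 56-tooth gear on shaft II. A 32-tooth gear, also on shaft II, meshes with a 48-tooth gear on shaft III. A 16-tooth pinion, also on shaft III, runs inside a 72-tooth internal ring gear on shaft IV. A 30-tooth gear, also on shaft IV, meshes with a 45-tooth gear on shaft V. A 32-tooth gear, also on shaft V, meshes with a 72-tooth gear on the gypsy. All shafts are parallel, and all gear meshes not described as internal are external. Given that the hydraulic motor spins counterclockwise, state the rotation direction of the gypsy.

the hydraulic motor → shaft II: external mesh, 1 reversal → CW.
shaft II → shaft III: external mesh, 1 reversal → CCW.
shaft III → shaft IV: internal mesh, same direction → CCW.
shaft IV → shaft V: external mesh, 1 reversal → CW.
shaft V → the gypsy: external mesh, 1 reversal → CCW.
4 reversals in total — an even number — so the gypsy turns the same way as the hydraulic motor.

counterclockwise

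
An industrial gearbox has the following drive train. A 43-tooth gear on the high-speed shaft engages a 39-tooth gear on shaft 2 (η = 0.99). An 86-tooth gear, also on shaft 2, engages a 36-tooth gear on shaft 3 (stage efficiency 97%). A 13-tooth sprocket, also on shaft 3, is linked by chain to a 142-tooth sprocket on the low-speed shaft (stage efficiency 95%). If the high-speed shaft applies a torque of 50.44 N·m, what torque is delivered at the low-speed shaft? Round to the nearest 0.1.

190.8 N·m

Gear mesh: ratio = 39/43 = 0.90698; torque at shaft 2 = 50.44 × 0.90698 × 0.99 = 45.29 N·m.
Gear mesh: ratio = 36/86 = 0.4186; torque at shaft 3 = 45.29 × 0.4186 × 0.97 = 18.39 N·m.
Chain: ratio = 142/13 = 10.923; torque at the low-speed shaft = 18.39 × 10.923 × 0.95 = 190.83 N·m.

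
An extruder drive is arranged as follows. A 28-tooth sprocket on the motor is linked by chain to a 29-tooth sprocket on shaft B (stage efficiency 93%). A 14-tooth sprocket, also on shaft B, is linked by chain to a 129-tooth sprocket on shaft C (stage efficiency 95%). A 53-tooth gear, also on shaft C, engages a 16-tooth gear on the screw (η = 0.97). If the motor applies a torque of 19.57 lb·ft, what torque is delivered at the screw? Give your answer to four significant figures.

After the chain (29/28): 19.57 × 1.0357 × 0.93 = 18.85 lb·ft
After the chain (129/14): 18.85 × 9.2143 × 0.95 = 165.01 lb·ft
After the gear mesh (16/53): 165.01 × 0.30189 × 0.97 = 48.319 lb·ft

48.32 lb·ft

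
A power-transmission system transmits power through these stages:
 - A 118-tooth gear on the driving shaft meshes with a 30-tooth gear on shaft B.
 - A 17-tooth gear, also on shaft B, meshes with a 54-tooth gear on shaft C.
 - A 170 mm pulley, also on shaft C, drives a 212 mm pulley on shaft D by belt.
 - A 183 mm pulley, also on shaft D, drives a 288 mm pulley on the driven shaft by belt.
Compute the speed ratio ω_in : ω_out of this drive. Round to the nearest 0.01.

1.58

Each stage contributes driven/driver: gear mesh 30/118 = 0.25424, gear mesh 54/17 = 3.1765, belt 212/170 = 1.2471, belt 288/183 = 1.5738.
Overall: 0.25424 × 3.1765 × 1.2471 × 1.5738 = 1.5849.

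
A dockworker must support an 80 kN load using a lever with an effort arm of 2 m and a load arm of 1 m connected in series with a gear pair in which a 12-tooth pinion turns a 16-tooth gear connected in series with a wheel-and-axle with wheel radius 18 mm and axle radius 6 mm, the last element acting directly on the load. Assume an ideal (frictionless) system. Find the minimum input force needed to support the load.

Lever MA = effort arm / load arm = 2/1 = 2.
Gear pair MA = 16/12 = 1.3333.
Wheel-and-axle MA = R/r = 18/6 = 3.
Combined ideal MA = 2 × 1.3333 × 3 = 8.
Effort = load / MA = 80 / 8 = 10 kN.

10 kN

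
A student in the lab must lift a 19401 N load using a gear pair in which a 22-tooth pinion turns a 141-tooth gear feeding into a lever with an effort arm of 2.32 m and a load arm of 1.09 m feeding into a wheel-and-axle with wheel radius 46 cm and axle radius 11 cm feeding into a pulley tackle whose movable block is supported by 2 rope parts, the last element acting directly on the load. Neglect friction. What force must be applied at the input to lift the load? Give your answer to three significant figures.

170 N

Gear pair MA = 141/22 = 6.4091.
Lever MA = effort arm / load arm = 2.32/1.09 = 2.1284.
Wheel-and-axle MA = R/r = 46/11 = 4.1818.
Block-and-tackle MA = number of supporting rope parts = 2.
Combined ideal MA = 6.4091 × 2.1284 × 4.1818 × 2 = 114.09.
Effort = load / MA = 19401 / 114.09 = 170.05 N.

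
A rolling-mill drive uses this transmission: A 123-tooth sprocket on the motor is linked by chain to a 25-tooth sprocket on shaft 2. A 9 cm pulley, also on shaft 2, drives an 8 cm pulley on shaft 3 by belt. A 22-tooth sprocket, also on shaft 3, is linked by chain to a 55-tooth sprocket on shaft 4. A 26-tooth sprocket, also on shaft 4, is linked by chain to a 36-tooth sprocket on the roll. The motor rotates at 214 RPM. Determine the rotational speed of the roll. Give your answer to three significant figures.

Chain: ratio = 25/123 = 0.20325, so shaft 2 turns at 214 / 0.20325 = 1052.9 RPM.
Belt: ratio = 8/9 = 0.88889, so shaft 3 turns at 1052.9 / 0.88889 = 1184.5 RPM.
Chain: ratio = 55/22 = 2.5, so shaft 4 turns at 1184.5 / 2.5 = 473.8 RPM.
Chain: ratio = 36/26 = 1.3846, so the roll turns at 473.8 / 1.3846 = 342.19 RPM.

342 RPM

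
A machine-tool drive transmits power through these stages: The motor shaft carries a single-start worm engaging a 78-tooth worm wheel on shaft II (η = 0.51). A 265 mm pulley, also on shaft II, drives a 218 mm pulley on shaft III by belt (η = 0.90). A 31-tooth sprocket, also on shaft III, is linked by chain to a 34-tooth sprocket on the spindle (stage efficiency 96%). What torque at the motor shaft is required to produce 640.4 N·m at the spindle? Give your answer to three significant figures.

Overall ratio R = 78 × 0.82264 × 1.0968 = 70.376; overall efficiency η = 0.51 × 0.90 × 0.96 = 0.4406.
Input torque = output torque / (R × η) = 640.4 / (70.376 × 0.4406) = 20.651 N·m.

20.7 N·m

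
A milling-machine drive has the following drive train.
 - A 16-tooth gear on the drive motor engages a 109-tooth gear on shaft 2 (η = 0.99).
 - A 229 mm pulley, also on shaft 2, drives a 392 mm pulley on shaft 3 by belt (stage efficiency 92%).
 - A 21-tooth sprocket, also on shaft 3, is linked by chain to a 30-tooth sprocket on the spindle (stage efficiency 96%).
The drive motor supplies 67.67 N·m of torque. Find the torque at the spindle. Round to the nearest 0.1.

985.7 N·m

gear mesh 109/16 = 6.8125 → τ = 67.67·6.8125·0.99 = 456.39 N·m
belt 392/229 = 1.7118 → τ = 456.39·1.7118·0.92 = 718.75 N·m
chain 30/21 = 1.4286 → τ = 718.75·1.4286·0.96 = 985.71 N·m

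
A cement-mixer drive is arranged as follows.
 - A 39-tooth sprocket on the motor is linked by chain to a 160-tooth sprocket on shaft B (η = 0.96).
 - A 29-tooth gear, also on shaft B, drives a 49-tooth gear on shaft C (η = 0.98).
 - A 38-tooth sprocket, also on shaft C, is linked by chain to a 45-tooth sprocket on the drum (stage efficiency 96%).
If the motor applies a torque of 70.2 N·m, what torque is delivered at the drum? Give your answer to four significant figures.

chain 160/39 = 4.1026 → τ = 70.2·4.1026·0.96 = 276.48 N·m
gear mesh 49/29 = 1.6897 → τ = 276.48·1.6897·0.98 = 457.81 N·m
chain 45/38 = 1.1842 → τ = 457.81·1.1842·0.96 = 520.46 N·m

520.5 N·m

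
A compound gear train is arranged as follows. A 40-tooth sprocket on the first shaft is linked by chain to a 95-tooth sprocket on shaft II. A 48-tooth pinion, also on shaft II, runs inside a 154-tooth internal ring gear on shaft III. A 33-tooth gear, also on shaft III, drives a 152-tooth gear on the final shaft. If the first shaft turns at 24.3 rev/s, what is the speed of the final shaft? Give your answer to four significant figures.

chain 95/40 = 2.375 → 24.3/2.375 = 10.232 rev/s
internal gear 154/48 = 3.2083 → 10.232/3.2083 = 3.1891 rev/s
gear mesh 152/33 = 4.6061 → 3.1891/4.6061 = 0.69236 rev/s

0.6924 rev/s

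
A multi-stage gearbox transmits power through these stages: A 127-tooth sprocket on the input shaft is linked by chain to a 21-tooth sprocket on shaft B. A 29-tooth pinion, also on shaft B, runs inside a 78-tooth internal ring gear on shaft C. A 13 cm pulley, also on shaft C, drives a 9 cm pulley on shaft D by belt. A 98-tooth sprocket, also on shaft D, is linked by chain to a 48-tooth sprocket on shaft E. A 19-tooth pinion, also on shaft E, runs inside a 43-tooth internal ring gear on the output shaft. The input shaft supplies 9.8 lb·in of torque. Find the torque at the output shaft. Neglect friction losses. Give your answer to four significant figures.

3.345 lb·in

Chain: ratio = 21/127 = 0.16535; torque at shaft B = 9.8 × 0.16535 = 1.6205 lb·in.
Internal gear: ratio = 78/29 = 2.6897; torque at shaft C = 1.6205 × 2.6897 = 4.3585 lb·in.
Belt: ratio = 9/13 = 0.69231; torque at shaft D = 4.3585 × 0.69231 = 3.0174 lb·in.
Chain: ratio = 48/98 = 0.4898; torque at shaft E = 3.0174 × 0.4898 = 1.4779 lb·in.
Internal gear: ratio = 43/19 = 2.2632; torque at the output shaft = 1.4779 × 2.2632 = 3.3448 lb·in.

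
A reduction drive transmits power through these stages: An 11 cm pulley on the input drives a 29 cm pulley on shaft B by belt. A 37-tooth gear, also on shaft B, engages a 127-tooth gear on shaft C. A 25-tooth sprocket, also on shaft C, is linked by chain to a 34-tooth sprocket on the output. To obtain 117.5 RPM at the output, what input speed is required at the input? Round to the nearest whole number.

1446 RPM

Overall ratio R = 2.6364 × 3.4324 × 1.36 = 12.307.
Required input speed = output speed × R = 117.5 × 12.307 = 1446.1 RPM.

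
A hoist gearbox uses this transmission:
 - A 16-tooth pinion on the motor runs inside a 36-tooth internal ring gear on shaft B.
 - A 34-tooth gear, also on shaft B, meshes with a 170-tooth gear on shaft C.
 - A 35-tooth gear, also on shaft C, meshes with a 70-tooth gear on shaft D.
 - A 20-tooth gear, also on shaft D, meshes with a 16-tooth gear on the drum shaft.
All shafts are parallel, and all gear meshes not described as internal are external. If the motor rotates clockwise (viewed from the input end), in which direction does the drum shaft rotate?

counterclockwise

the motor → shaft B: internal mesh, same direction → CW.
shaft B → shaft C: external mesh, 1 reversal → CCW.
shaft C → shaft D: external mesh, 1 reversal → CW.
shaft D → the drum shaft: external mesh, 1 reversal → CCW.
3 reversals in total — an odd number — so the drum shaft turns opposite to the motor.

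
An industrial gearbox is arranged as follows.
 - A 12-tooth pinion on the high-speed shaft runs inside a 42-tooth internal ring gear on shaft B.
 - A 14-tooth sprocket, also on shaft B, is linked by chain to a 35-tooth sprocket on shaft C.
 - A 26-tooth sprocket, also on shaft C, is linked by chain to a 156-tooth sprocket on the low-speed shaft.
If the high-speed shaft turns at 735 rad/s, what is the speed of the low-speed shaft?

14 rad/s

the high-speed shaft → shaft B (internal gear, 42/12): 735 ÷ 3.5 = 210 rad/s
shaft B → shaft C (chain, 35/14): 210 ÷ 2.5 = 84 rad/s
shaft C → the low-speed shaft (chain, 156/26): 84 ÷ 6 = 14 rad/s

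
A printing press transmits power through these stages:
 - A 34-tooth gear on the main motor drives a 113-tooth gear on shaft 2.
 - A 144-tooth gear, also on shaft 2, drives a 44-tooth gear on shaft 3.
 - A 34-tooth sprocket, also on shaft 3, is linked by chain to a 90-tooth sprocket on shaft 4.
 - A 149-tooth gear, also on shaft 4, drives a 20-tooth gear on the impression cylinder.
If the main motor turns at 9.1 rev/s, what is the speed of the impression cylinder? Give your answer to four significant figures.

25.22 rev/s

Gear mesh: ratio = 113/34 = 3.3235, so shaft 2 turns at 9.1 / 3.3235 = 2.7381 rev/s.
Gear mesh: ratio = 44/144 = 0.30556, so shaft 3 turns at 2.7381 / 0.30556 = 8.9609 rev/s.
Chain: ratio = 90/34 = 2.6471, so shaft 4 turns at 8.9609 / 2.6471 = 3.3852 rev/s.
Gear mesh: ratio = 20/149 = 0.13423, so the impression cylinder turns at 3.3852 / 0.13423 = 25.22 rev/s.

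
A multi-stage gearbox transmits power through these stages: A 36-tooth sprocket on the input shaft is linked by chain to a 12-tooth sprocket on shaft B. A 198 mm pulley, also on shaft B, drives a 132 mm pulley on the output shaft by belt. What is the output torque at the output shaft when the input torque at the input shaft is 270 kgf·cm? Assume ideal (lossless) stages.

After the chain (12/36): 270 × 0.33333 = 90 kgf·cm
After the belt (132/198): 90 × 0.66667 = 60 kgf·cm

60 kgf·cm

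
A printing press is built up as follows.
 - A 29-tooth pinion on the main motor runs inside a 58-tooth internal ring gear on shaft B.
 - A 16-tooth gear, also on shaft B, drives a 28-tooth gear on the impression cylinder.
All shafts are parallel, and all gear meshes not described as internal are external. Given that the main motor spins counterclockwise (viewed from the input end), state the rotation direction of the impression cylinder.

the main motor → shaft B: internal mesh, same direction → CCW.
shaft B → the impression cylinder: external mesh, 1 reversal → CW.
1 reversal in total — an odd number — so the impression cylinder turns opposite to the main motor.

clockwise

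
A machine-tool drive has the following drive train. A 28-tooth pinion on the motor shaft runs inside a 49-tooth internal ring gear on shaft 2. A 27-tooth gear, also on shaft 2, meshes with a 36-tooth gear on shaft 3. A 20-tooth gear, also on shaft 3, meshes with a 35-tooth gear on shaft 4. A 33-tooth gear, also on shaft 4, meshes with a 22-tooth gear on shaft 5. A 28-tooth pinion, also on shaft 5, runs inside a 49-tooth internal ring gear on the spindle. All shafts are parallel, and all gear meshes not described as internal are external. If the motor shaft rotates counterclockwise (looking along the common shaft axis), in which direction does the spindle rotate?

clockwise

the motor shaft → shaft 2: internal mesh, same direction → CCW.
shaft 2 → shaft 3: external mesh, 1 reversal → CW.
shaft 3 → shaft 4: external mesh, 1 reversal → CCW.
shaft 4 → shaft 5: external mesh, 1 reversal → CW.
shaft 5 → the spindle: internal mesh, same direction → CW.
3 reversals in total — an odd number — so the spindle turns opposite to the motor shaft.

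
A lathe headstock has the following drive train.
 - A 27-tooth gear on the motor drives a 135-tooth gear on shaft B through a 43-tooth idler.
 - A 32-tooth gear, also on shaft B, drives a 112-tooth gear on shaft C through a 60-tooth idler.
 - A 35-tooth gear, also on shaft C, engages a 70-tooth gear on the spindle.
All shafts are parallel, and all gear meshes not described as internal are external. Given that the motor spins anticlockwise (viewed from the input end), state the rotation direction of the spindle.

the motor → shaft B: driver → idler → driven is 2 external meshes, 2 reversals → CCW.
shaft B → shaft C: driver → idler → driven is 2 external meshes, 2 reversals → CCW.
shaft C → the spindle: external mesh, 1 reversal → CW.
5 reversals in total — an odd number — so the spindle turns opposite to the motor.

clockwise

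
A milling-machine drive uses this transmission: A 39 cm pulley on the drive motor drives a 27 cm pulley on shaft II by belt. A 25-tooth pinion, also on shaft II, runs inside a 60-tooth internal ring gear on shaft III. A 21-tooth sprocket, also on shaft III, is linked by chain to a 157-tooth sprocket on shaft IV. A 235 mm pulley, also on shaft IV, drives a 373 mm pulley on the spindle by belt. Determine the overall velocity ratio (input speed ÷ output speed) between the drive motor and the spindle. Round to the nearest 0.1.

19.7

Each stage contributes driven/driver: belt 27/39 = 0.69231, internal gear 60/25 = 2.4, chain 157/21 = 7.4762, belt 373/235 = 1.5872.
Overall: 0.69231 × 2.4 × 7.4762 × 1.5872 = 19.717.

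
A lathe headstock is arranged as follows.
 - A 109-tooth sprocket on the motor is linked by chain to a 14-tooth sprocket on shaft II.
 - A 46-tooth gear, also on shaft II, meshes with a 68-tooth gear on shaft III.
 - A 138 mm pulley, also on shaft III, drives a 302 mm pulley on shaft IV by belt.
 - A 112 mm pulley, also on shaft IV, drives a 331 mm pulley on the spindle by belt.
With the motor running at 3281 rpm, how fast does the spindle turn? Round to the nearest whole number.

the motor → shaft II (chain, 14/109): 3281 ÷ 0.12844 = 25545 rpm
shaft II → shaft III (gear mesh, 68/46): 25545 ÷ 1.4783 = 17280 rpm
shaft III → shaft IV (belt, 302/138): 17280 ÷ 2.1884 = 7896.3 rpm
shaft IV → the spindle (belt, 331/112): 7896.3 ÷ 2.9554 = 2671.9 rpm

2672 rpm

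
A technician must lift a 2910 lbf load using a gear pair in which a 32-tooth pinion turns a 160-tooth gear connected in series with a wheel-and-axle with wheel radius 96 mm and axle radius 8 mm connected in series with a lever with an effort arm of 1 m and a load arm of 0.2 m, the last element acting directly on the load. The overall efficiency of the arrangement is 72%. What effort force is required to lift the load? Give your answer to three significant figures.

Gear pair MA = 160/32 = 5.
Wheel-and-axle MA = R/r = 96/8 = 12.
Lever MA = effort arm / load arm = 1/0.2 = 5.
Combined ideal MA = 5 × 12 × 5 = 300.
Actual MA = 300 × 0.72 = 216.
Effort = load / actual MA = 2910 / 216 = 13.472 lbf.

13.5 lbf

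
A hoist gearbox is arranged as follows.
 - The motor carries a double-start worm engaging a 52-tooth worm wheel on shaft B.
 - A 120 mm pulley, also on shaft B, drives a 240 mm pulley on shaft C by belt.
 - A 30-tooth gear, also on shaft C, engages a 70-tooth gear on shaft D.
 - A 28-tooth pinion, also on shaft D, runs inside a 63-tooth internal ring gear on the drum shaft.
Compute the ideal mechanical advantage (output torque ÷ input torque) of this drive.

Each stage contributes driven/driver: worm 52/2 = 26, belt 240/120 = 2, gear mesh 70/30 = 2.3333, internal gear 63/28 = 2.25.
Overall: 26 × 2 × 2.3333 × 2.25 = 273.

273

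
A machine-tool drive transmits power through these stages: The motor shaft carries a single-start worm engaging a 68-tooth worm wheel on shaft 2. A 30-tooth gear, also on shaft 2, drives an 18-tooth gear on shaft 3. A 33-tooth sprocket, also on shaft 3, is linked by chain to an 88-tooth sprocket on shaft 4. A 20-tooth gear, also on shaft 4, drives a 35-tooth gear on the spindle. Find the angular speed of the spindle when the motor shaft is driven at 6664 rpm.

35 rpm

Worm: ratio = 68/1 = 68, so shaft 2 turns at 6664 / 68 = 98 rpm.
Gear mesh: ratio = 18/30 = 0.6, so shaft 3 turns at 98 / 0.6 = 163.33 rpm.
Chain: ratio = 88/33 = 2.6667, so shaft 4 turns at 163.33 / 2.6667 = 61.25 rpm.
Gear mesh: ratio = 35/20 = 1.75, so the spindle turns at 61.25 / 1.75 = 35 rpm.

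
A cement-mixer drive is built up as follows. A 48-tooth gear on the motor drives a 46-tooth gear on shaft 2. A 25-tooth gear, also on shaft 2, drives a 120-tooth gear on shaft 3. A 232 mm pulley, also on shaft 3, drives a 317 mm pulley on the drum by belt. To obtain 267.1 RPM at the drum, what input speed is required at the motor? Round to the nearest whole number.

Overall ratio R = 0.95833 × 4.8 × 1.3664 = 6.2853.
Required input speed = output speed × R = 267.1 × 6.2853 = 1678.8 RPM.

1679 RPM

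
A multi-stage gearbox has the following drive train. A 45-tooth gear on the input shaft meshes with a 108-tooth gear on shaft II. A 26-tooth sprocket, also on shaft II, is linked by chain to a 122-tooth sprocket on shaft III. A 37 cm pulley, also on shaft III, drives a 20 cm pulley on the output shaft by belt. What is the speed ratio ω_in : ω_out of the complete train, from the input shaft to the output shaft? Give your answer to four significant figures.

6.087

Each stage contributes driven/driver: gear mesh 108/45 = 2.4, chain 122/26 = 4.6923, belt 20/37 = 0.54054.
Overall: 2.4 × 4.6923 × 0.54054 = 6.0873.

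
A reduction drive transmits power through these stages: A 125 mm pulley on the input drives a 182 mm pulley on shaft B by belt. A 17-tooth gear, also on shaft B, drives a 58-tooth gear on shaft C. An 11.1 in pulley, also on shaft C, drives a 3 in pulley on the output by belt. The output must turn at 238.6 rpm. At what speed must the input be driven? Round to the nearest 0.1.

320.3 rpm

Overall ratio R = 1.456 × 3.4118 × 0.27027 = 1.3426.
Required input speed = output speed × R = 238.6 × 1.3426 = 320.34 rpm.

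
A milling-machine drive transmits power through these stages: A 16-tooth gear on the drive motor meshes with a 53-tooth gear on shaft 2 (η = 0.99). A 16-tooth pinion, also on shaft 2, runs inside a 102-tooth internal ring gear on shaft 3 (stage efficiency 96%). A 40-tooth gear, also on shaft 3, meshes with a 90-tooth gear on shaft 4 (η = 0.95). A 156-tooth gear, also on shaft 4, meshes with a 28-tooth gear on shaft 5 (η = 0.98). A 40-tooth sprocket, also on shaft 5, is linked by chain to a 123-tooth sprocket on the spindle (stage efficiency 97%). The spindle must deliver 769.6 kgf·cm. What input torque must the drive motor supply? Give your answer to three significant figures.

34.2 kgf·cm

Overall ratio R = 3.3125 × 6.375 × 2.25 × 0.17949 × 3.075 = 26.224; overall efficiency η = 0.99 × 0.96 × 0.95 × 0.98 × 0.97 = 0.8583.
Input torque = output torque / (R × η) = 769.6 / (26.224 × 0.8583) = 34.193 kgf·cm.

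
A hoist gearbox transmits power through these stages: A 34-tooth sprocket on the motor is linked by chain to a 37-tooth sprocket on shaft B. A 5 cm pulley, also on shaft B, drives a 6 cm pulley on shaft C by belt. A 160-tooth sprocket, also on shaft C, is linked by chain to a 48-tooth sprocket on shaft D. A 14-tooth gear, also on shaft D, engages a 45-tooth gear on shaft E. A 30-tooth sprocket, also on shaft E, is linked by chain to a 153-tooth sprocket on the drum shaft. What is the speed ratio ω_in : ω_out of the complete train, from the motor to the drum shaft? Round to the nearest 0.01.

Each stage contributes driven/driver: chain 37/34 = 1.0882, belt 6/5 = 1.2, chain 48/160 = 0.3, gear mesh 45/14 = 3.2143, chain 153/30 = 5.1.
Overall: 1.0882 × 1.2 × 0.3 × 3.2143 × 5.1 = 6.4221.

6.42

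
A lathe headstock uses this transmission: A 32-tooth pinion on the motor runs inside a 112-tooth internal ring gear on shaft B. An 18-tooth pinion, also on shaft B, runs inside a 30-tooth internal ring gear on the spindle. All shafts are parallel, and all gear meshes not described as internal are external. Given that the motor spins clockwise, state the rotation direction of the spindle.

the motor → shaft B: internal mesh, same direction → CW.
shaft B → the spindle: internal mesh, same direction → CW.
0 reversals in total — an even number — so the spindle turns the same way as the motor.

clockwise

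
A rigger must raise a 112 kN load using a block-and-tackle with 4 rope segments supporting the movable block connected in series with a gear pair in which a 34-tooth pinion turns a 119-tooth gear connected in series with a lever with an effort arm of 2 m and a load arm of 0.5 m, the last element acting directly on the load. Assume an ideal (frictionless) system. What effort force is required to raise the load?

Block-and-tackle MA = number of supporting rope parts = 4.
Gear pair MA = 119/34 = 3.5.
Lever MA = effort arm / load arm = 2/0.5 = 4.
Combined ideal MA = 4 × 3.5 × 4 = 56.
Effort = load / MA = 112 / 56 = 2 kN.

2 kN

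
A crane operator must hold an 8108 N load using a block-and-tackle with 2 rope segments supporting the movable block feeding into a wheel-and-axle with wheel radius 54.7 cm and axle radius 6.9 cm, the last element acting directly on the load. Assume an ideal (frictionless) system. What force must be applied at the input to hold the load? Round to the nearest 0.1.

511.4 N

Block-and-tackle MA = number of supporting rope parts = 2.
Wheel-and-axle MA = R/r = 54.7/6.9 = 7.9275.
Combined ideal MA = 2 × 7.9275 = 15.855.
Effort = load / MA = 8108 / 15.855 = 511.38 N.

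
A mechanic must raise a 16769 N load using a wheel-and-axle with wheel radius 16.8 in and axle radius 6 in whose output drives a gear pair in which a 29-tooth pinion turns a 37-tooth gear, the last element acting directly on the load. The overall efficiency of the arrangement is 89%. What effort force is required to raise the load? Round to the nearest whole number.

5274 N

Wheel-and-axle MA = R/r = 16.8/6 = 2.8.
Gear pair MA = 37/29 = 1.2759.
Combined ideal MA = 2.8 × 1.2759 = 3.5724.
Actual MA = 3.5724 × 0.89 = 3.1794.
Effort = load / actual MA = 16769 / 3.1794 = 5274.2 N.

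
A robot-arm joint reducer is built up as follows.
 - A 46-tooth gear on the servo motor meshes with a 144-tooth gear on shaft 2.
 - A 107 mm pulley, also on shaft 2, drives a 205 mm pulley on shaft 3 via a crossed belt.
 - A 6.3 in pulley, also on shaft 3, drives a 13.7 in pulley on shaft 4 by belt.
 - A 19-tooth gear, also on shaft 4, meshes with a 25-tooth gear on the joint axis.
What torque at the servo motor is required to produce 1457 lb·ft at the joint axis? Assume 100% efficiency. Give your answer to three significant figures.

Overall ratio R = 3.1304 × 1.9159 × 2.1746 × 1.3158 = 17.161.
Input torque = output torque / R = 1457 / 17.161 = 84.902 lb·ft.

84.9 lb·ft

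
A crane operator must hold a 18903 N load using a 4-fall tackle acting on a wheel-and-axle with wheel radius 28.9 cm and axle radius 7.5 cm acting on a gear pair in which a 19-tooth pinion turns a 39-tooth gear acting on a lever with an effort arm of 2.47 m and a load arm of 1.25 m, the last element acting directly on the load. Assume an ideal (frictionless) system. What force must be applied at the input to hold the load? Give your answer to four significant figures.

302.4 N

Block-and-tackle MA = number of supporting rope parts = 4.
Wheel-and-axle MA = R/r = 28.9/7.5 = 3.8533.
Gear pair MA = 39/19 = 2.0526.
Lever MA = effort arm / load arm = 2.47/1.25 = 1.976.
Combined ideal MA = 4 × 3.8533 × 2.0526 × 1.976 = 62.516.
Effort = load / MA = 18903 / 62.516 = 302.37 N.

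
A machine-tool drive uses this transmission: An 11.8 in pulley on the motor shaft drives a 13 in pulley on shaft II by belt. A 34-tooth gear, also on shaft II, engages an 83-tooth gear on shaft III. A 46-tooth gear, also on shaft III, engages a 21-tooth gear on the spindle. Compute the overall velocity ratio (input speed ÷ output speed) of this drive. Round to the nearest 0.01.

1.23

Each stage contributes driven/driver: belt 13/11.8 = 1.1017, gear mesh 83/34 = 2.4412, gear mesh 21/46 = 0.45652.
Overall: 1.1017 × 2.4412 × 0.45652 = 1.2278.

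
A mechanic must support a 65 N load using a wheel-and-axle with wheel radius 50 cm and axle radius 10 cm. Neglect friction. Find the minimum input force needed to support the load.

13 N

Wheel-and-axle MA = R/r = 50/10 = 5.
Effort = load / MA = 65 / 5 = 13 N.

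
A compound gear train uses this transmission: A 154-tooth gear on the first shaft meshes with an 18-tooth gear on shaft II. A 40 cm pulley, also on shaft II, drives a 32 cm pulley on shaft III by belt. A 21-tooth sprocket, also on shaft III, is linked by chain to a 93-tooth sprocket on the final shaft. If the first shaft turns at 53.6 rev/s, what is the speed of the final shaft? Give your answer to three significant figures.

129 rev/s

the first shaft → shaft II (gear mesh, 18/154): 53.6 ÷ 0.11688 = 458.58 rev/s
shaft II → shaft III (belt, 32/40): 458.58 ÷ 0.8 = 573.22 rev/s
shaft III → the final shaft (chain, 93/21): 573.22 ÷ 4.4286 = 129.44 rev/s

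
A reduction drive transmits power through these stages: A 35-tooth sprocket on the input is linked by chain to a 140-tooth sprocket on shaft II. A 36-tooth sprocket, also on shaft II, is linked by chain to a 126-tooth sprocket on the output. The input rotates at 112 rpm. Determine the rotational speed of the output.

8 rpm

chain 140/35 = 4 → 112/4 = 28 rpm
chain 126/36 = 3.5 → 28/3.5 = 8 rpm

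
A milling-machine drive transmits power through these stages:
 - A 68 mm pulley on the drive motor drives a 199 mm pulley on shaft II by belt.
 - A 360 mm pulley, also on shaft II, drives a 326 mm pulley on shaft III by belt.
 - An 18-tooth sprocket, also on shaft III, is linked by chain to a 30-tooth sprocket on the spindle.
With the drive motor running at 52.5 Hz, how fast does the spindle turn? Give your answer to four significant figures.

the drive motor → shaft II (belt, 199/68): 52.5 ÷ 2.9265 = 17.94 Hz
shaft II → shaft III (belt, 326/360): 17.94 ÷ 0.90556 = 19.811 Hz
shaft III → the spindle (chain, 30/18): 19.811 ÷ 1.6667 = 11.886 Hz

11.89 Hz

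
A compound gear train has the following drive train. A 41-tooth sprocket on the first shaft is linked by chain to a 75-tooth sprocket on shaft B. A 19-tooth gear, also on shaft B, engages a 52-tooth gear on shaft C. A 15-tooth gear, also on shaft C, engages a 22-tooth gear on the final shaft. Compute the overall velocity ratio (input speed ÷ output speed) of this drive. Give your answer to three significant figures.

7.34

Each stage contributes driven/driver: chain 75/41 = 1.8293, gear mesh 52/19 = 2.7368, gear mesh 22/15 = 1.4667.
Overall: 1.8293 × 2.7368 × 1.4667 = 7.3427.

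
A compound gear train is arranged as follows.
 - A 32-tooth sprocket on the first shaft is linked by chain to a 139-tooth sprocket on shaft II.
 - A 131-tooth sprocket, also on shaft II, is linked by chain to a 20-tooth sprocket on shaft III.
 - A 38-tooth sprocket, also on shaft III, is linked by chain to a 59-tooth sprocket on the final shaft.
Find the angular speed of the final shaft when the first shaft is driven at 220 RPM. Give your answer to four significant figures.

the first shaft → shaft II (chain, 139/32): 220 ÷ 4.3438 = 50.647 RPM
shaft II → shaft III (chain, 20/131): 50.647 ÷ 0.15267 = 331.74 RPM
shaft III → the final shaft (chain, 59/38): 331.74 ÷ 1.5526 = 213.66 RPM

213.7 RPM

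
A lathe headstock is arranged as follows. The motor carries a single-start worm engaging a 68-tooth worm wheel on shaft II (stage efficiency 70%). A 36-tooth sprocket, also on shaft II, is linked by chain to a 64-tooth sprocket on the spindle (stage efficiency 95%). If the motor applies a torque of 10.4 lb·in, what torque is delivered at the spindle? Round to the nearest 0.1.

worm 68/1 = 68 → τ = 10.4·68·0.70 = 495.04 lb·in
chain 64/36 = 1.7778 → τ = 495.04·1.7778·0.95 = 836.07 lb·in

836.1 lb·in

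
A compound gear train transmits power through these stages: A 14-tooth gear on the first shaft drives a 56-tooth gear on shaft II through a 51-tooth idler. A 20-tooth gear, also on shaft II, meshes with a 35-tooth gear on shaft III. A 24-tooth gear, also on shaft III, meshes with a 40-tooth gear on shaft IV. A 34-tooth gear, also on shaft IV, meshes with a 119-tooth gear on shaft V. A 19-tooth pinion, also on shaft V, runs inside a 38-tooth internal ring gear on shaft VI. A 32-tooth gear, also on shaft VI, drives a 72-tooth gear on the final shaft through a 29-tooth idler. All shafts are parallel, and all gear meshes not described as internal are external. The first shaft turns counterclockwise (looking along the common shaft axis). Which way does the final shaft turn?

the first shaft → shaft II: driver → idler → driven is 2 external meshes, 2 reversals → CCW.
shaft II → shaft III: external mesh, 1 reversal → CW.
shaft III → shaft IV: external mesh, 1 reversal → CCW.
shaft IV → shaft V: external mesh, 1 reversal → CW.
shaft V → shaft VI: internal mesh, same direction → CW.
shaft VI → the final shaft: driver → idler → driven is 2 external meshes, 2 reversals → CW.
7 reversals in total — an odd number — so the final shaft turns opposite to the first shaft.

clockwise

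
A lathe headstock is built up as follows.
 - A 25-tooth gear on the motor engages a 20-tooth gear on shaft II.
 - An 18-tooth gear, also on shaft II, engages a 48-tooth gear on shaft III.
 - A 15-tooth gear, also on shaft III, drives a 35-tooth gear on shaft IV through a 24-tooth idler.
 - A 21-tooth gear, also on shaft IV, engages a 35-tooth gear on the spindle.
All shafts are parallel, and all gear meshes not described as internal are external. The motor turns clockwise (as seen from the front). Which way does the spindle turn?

anticlockwise

the motor → shaft II: external mesh, 1 reversal → CCW.
shaft II → shaft III: external mesh, 1 reversal → CW.
shaft III → shaft IV: driver → idler → driven is 2 external meshes, 2 reversals → CW.
shaft IV → the spindle: external mesh, 1 reversal → CCW.
5 reversals in total — an odd number — so the spindle turns opposite to the motor.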